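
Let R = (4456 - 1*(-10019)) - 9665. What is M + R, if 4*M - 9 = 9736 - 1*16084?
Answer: 12901/4 ≈ 3225.3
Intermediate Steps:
R = 4810 (R = (4456 + 10019) - 9665 = 14475 - 9665 = 4810)
M = -6339/4 (M = 9/4 + (9736 - 1*16084)/4 = 9/4 + (9736 - 16084)/4 = 9/4 + (1/4)*(-6348) = 9/4 - 1587 = -6339/4 ≈ -1584.8)
M + R = -6339/4 + 4810 = 12901/4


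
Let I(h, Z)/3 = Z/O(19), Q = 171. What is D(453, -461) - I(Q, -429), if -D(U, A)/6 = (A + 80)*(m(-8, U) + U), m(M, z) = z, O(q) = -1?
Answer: 2069829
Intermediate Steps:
I(h, Z) = -3*Z (I(h, Z) = 3*(Z/(-1)) = 3*(Z*(-1)) = 3*(-Z) = -3*Z)
D(U, A) = -12*U*(80 + A) (D(U, A) = -6*(A + 80)*(U + U) = -6*(80 + A)*2*U = -12*U*(80 + A))
D(453, -461) - I(Q, -429) = 12*453*(-80 - 1*(-461)) - (-3)*(-429) = 12*453*(-80 + 461) - 1*1287 = 12*453*381 - 1287 = 2071116 - 1287 = 2069829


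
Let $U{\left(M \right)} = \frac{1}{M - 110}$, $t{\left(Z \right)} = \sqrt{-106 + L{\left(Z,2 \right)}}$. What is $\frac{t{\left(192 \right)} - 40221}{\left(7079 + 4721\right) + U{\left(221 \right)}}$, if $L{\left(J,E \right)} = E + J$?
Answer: $- \frac{4464531}{1309801} + \frac{222 \sqrt{22}}{1309801} \approx -3.4078$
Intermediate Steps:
$t{\left(Z \right)} = \sqrt{-104 + Z}$ ($t{\left(Z \right)} = \sqrt{-106 + \left(2 + Z\right)} = \sqrt{-104 + Z}$)
$U{\left(M \right)} = \frac{1}{-110 + M}$
$\frac{t{\left(192 \right)} - 40221}{\left(7079 + 4721\right) + U{\left(221 \right)}} = \frac{\sqrt{-104 + 192} - 40221}{\left(7079 + 4721\right) + \frac{1}{-110 + 221}} = \frac{\sqrt{88} - 40221}{11800 + \frac{1}{111}} = \frac{2 \sqrt{22} - 40221}{11800 + \frac{1}{111}} = \frac{-40221 + 2 \sqrt{22}}{\frac{1309801}{111}} = \left(-40221 + 2 \sqrt{22}\right) \frac{111}{1309801} = - \frac{4464531}{1309801} + \frac{222 \sqrt{22}}{1309801}$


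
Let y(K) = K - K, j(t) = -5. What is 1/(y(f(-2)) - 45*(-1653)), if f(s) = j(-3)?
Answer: 1/74385 ≈ 1.3444e-5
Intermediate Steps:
f(s) = -5
y(K) = 0
1/(y(f(-2)) - 45*(-1653)) = 1/(0 - 45*(-1653)) = 1/(0 + 74385) = 1/74385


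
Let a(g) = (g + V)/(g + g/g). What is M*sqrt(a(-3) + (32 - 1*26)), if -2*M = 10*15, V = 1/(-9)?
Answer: -50*sqrt(17) ≈ -206.16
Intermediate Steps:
V = -1/9 ≈ -0.11111
a(g) = (-1/9 + g)/(1 + g) (a(g) = (g - 1/9)/(g + g/g) = (-1/9 + g)/(g + 1) = (-1/9 + g)/(1 + g))
M = -75 (M = -5*15 = -1/2*150 = -75)
M*sqrt(a(-3) + (32 - 1*26)) = -75*sqrt((-1/9 - 3)/(1 - 3) + (32 - 1*26)) = -75*sqrt(-28/9/(-2) + (32 - 26)) = -75*sqrt(-1/2*(-28/9) + 6) = -75*sqrt(14/9 + 6) = -50*sqrt(17)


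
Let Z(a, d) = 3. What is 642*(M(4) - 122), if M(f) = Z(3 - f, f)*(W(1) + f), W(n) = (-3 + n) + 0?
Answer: -74472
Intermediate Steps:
W(n) = -3 + n
M(f) = -6 + 3*f (M(f) = 3*((-3 + 1) + f) = 3*(-2 + f) = -6 + 3*f)
642*(M(4) - 122) = 642*((-6 + 3*4) - 122) = 642*((-6 + 12) - 122) = 642*(6 - 122) = 642*(-116) = -74472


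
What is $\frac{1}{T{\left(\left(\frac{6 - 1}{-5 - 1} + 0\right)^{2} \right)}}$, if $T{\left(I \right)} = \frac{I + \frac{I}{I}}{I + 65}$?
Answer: $\frac{2365}{61} \approx 38.771$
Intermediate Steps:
$T{\left(I \right)} = \frac{1 + I}{65 + I}$ ($T{\left(I \right)} = \frac{I + 1}{65 + I} = \frac{1 + I}{65 + I}$)
$\frac{1}{T{\left(\left(\frac{6 - 1}{-5 - 1} + 0\right)^{2} \right)}} = \frac{1}{\frac{1}{65 + \left(\frac{6 - 1}{-5 - 1} + 0\right)^{2}} \left(1 + \left(\frac{6 - 1}{-5 - 1} + 0\right)^{2}\right)} = \frac{1}{\frac{1}{65 + \left(\frac{5}{-6} + 0\right)^{2}} \left(1 + \left(\frac{5}{-6} + 0\right)^{2}\right)} = \frac{1}{\frac{1}{65 + \left(5 \left(- \frac{1}{6}\right) + 0\right)^{2}} \left(1 + \left(5 \left(- \frac{1}{6}\right) + 0\right)^{2}\right)} = \frac{1}{\frac{1}{65 + \left(- \frac{5}{6} + 0\right)^{2}} \left(1 + \left(- \frac{5}{6} + 0\right)^{2}\right)} = \frac{1}{\frac{1}{65 + \left(- \frac{5}{6}\right)^{2}} \left(1 + \left(- \frac{5}{6}\right)^{2}\right)} = \frac{1}{\frac{1}{65 + \frac{25}{36}} \left(1 + \frac{25}{36}\right)} = \frac{1}{\frac{1}{\frac{2365}{36}} \cdot \frac{61}{36}} = \frac{1}{\frac{36}{2365} \cdot \frac{61}{36}} = \frac{1}{\frac{61}{2365}} = \frac{2365}{61}$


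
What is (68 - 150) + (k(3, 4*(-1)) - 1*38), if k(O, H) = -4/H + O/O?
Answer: -118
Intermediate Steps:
k(O, H) = 1 - 4/H (k(O, H) = -4/H + 1 = 1 - 4/H)
(68 - 150) + (k(3, 4*(-1)) - 1*38) = (68 - 150) + ((-4 + 4*(-1))/((4*(-1))) - 1*38) = -82 + ((-4 - 4)/(-4) - 38) = -82 + (-¼*(-8) - 38) = -82 + (2 - 38) = -82 - 36 = -118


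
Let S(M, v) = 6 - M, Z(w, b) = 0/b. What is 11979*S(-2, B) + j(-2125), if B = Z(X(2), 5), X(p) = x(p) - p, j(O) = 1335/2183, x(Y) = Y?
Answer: 209202591/2183 ≈ 95833.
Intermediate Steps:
j(O) = 1335/2183 (j(O) = 1335*(1/2183) = 1335/2183)
X(p) = 0 (X(p) = p - p = 0)
Z(w, b) = 0
B = 0
11979*S(-2, B) + j(-2125) = 11979*(6 - 1*(-2)) + 1335/2183 = 11979*(6 + 2) + 1335/2183 = 11979*8 + 1335/2183 = 95832 + 1335/2183 = 209202591/2183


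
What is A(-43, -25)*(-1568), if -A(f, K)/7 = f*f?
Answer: 20294624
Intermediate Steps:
A(f, K) = -7*f² (A(f, K) = -7*f*f = -7*f²)
A(-43, -25)*(-1568) = -7*(-43)²*(-1568) = -7*1849*(-1568) = -12943*(-1568) = 20294624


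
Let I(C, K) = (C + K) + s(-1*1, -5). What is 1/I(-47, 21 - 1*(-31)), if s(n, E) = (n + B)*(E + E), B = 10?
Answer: -1/85 ≈ -0.011765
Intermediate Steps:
s(n, E) = 2*E*(10 + n) (s(n, E) = (n + 10)*(E + E) = (10 + n)*(2*E) = 2*E*(10 + n))
I(C, K) = -90 + C + K (I(C, K) = (C + K) + 2*(-5)*(10 - 1*1) = (C + K) + 2*(-5)*(10 - 1) = (C + K) + 2*(-5)*9 = (C + K) - 90 = -90 + C + K)
1/I(-47, 21 - 1*(-31)) = 1/(-90 - 47 + (21 - 1*(-31))) = 1/(-90 - 47 + (21 + 31)) = 1/(-90 - 47 + 52) = 1/(-85) = -1/85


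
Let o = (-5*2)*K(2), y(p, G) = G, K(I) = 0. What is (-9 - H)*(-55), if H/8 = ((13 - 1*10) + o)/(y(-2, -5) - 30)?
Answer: 3201/7 ≈ 457.29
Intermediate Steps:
o = 0 (o = -5*2*0 = -10*0 = 0)
H = -24/35 (H = 8*(((13 - 1*10) + 0)/(-5 - 30)) = 8*(((13 - 10) + 0)/(-35)) = 8*((3 + 0)*(-1/35)) = 8*(3*(-1/35)) = 8*(-3/35) = -24/35 ≈ -0.68571)
(-9 - H)*(-55) = (-9 - 1*(-24/35))*(-55) = (-9 + 24/35)*(-55) = -291/35*(-55) = 3201/7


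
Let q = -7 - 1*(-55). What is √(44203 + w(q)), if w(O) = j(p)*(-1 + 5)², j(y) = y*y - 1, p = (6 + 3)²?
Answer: √149163 ≈ 386.22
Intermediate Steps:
p = 81 (p = 9² = 81)
j(y) = -1 + y² (j(y) = y² - 1 = -1 + y²)
q = 48 (q = -7 + 55 = 48)
w(O) = 104960 (w(O) = (-1 + 81²)*(-1 + 5)² = (-1 + 6561)*4² = 6560*16 = 104960)
√(44203 + w(q)) = √(44203 + 104960) = √149163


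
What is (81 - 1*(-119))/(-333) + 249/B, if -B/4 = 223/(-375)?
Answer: 30915475/297036 ≈ 104.08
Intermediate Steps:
B = 892/375 (B = -892/(-375) = -892*(-1)/375 = -4*(-223/375) = 892/375 ≈ 2.3787)
(81 - 1*(-119))/(-333) + 249/B = (81 - 1*(-119))/(-333) + 249/(892/375) = (81 + 119)*(-1/333) + 249*(375/892) = 200*(-1/333) + 93375/892 = -200/333 + 93375/892 = 30915475/297036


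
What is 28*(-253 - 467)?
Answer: -20160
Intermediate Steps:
28*(-253 - 467) = 28*(-720) = -20160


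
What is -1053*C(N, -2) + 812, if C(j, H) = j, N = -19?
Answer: 20819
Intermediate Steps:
-1053*C(N, -2) + 812 = -1053*(-19) + 812 = 20007 + 812 = 20819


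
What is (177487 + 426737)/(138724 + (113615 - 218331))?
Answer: 25176/1417 ≈ 17.767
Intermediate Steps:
(177487 + 426737)/(138724 + (113615 - 218331)) = 604224/(138724 - 104716) = 604224/34008 = 604224*(1/34008) = 25176/1417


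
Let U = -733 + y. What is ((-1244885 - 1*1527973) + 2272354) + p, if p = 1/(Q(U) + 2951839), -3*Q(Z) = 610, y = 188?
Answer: -4431916373125/8854907 ≈ -5.0050e+5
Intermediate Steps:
U = -545 (U = -733 + 188 = -545)
Q(Z) = -610/3 (Q(Z) = -⅓*610 = -610/3)
p = 3/8854907 (p = 1/(-610/3 + 2951839) = 1/(8854907/3) = 3/8854907 ≈ 3.3879e-7)
((-1244885 - 1*1527973) + 2272354) + p = ((-1244885 - 1*1527973) + 2272354) + 3/8854907 = ((-1244885 - 1527973) + 2272354) + 3/8854907 = (-2772858 + 2272354) + 3/8854907 = -500504 + 3/8854907 = -4431916373125/8854907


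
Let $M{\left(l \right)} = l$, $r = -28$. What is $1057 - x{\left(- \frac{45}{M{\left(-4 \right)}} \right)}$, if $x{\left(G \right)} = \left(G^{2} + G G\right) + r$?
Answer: $\frac{6655}{8} \approx 831.88$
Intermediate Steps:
$x{\left(G \right)} = -28 + 2 G^{2}$ ($x{\left(G \right)} = \left(G^{2} + G G\right) - 28 = \left(G^{2} + G^{2}\right) - 28 = 2 G^{2} - 28 = -28 + 2 G^{2}$)
$1057 - x{\left(- \frac{45}{M{\left(-4 \right)}} \right)} = 1057 - \left(-28 + 2 \left(- \frac{45}{-4}\right)^{2}\right) = 1057 - \left(-28 + 2 \left(\left(-45\right) \left(- \frac{1}{4}\right)\right)^{2}\right) = 1057 - \left(-28 + 2 \left(\frac{45}{4}\right)^{2}\right) = 1057 - \left(-28 + 2 \cdot \frac{2025}{16}\right) = 1057 - \left(-28 + \frac{2025}{8}\right) = 1057 - \frac{1801}{8} = \frac{6655}{8}$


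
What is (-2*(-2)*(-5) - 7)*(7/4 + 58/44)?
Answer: -3645/44 ≈ -82.841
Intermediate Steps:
(-2*(-2)*(-5) - 7)*(7/4 + 58/44) = (4*(-5) - 7)*(7*(¼) + 58*(1/44)) = (-20 - 7)*(7/4 + 29/22) = -27*135/44 = -3645/44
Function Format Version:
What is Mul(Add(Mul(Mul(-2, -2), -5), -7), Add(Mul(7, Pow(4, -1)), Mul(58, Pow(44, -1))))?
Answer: Rational(-3645, 44) ≈ -82.841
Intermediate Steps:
Mul(Add(Mul(Mul(-2, -2), -5), -7), Add(Mul(7, Pow(4, -1)), Mul(58, Pow(44, -1)))) = Mul(Add(Mul(4, -5), -7), Add(Mul(7, Rational(1, 4)), Mul(58, Rational(1, 44)))) = Mul(Add(-20, -7), Add(Rational(7, 4), Rational(29, 22))) = Mul(-27, Rational(135, 44)) = Rational(-3645, 44)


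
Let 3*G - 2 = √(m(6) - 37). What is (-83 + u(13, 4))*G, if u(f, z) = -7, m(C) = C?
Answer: -60 - 30*I*√31 ≈ -60.0 - 167.03*I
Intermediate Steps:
G = ⅔ + I*√31/3 (G = ⅔ + √(6 - 37)/3 = ⅔ + √(-31)/3 = ⅔ + (I*√31)/3 = ⅔ + I*√31/3 ≈ 0.66667 + 1.8559*I)
(-83 + u(13, 4))*G = (-83 - 7)*(⅔ + I*√31/3) = -90*(⅔ + I*√31/3) = -60 - 30*I*√31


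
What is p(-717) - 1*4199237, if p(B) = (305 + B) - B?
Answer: -4198932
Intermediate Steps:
p(B) = 305
p(-717) - 1*4199237 = 305 - 1*4199237 = 305 - 4199237 = -4198932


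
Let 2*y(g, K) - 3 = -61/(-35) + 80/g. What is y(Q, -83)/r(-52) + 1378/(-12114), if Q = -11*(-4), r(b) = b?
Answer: -21443771/121261140 ≈ -0.17684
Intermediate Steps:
Q = 44
y(g, K) = 83/35 + 40/g (y(g, K) = 3/2 + (-61/(-35) + 80/g)/2 = 3/2 + (-61*(-1/35) + 80/g)/2 = 3/2 + (61/35 + 80/g)/2 = 3/2 + (61/70 + 40/g) = 83/35 + 40/g)
y(Q, -83)/r(-52) + 1378/(-12114) = (83/35 + 40/44)/(-52) + 1378/(-12114) = (83/35 + 40*(1/44))*(-1/52) + 1378*(-1/12114) = (83/35 + 10/11)*(-1/52) - 689/6057 = (1263/385)*(-1/52) - 689/6057 = -1263/20020 - 689/6057 = -21443771/121261140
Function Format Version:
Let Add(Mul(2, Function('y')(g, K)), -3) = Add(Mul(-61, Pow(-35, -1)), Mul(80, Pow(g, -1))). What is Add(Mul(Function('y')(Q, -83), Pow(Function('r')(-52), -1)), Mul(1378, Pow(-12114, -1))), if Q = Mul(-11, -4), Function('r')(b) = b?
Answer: Rational(-21443771, 121261140) ≈ -0.17684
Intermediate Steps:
Q = 44
Function('y')(g, K) = Add(Rational(83, 35), Mul(40, Pow(g, -1))) (Function('y')(g, K) = Add(Rational(3, 2), Mul(Rational(1, 2), Add(Mul(-61, Pow(-35, -1)), Mul(80, Pow(g, -1))))) = Add(Rational(3, 2), Mul(Rational(1, 2), Add(Mul(-61, Rational(-1, 35)), Mul(80, Pow(g, -1))))) = Add(Rational(3, 2), Mul(Rational(1, 2), Add(Rational(61, 35), Mul(80, Pow(g, -1))))) = Add(Rational(3, 2), Add(Rational(61, 70), Mul(40, Pow(g, -1)))) = Add(Rational(83, 35), Mul(40, Pow(g, -1))))
Add(Mul(Function('y')(Q, -83), Pow(Function('r')(-52), -1)), Mul(1378, Pow(-12114, -1))) = Add(Mul(Add(Rational(83, 35), Mul(40, Pow(44, -1))), Pow(-52, -1)), Mul(1378, Pow(-12114, -1))) = Add(Mul(Add(Rational(83, 35), Mul(40, Rational(1, 44))), Rational(-1, 52)), Mul(1378, Rational(-1, 12114))) = Add(Mul(Add(Rational(83, 35), Rational(10, 11)), Rational(-1, 52)), Rational(-689, 6057)) = Add(Mul(Rational(1263, 385), Rational(-1, 52)), Rational(-689, 6057)) = Add(Rational(-1263, 20020), Rational(-689, 6057)) = Rational(-21443771, 121261140)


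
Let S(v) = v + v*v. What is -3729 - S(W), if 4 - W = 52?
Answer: -5985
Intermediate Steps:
W = -48 (W = 4 - 1*52 = 4 - 52 = -48)
S(v) = v + v²
-3729 - S(W) = -3729 - (-48)*(1 - 48) = -3729 - (-48)*(-47) = -3729 - 1*2256 = -3729 - 2256 = -5985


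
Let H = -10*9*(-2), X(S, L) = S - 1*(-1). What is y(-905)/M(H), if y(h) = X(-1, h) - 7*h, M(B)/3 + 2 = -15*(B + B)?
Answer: -6335/16206 ≈ -0.39090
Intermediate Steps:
X(S, L) = 1 + S (X(S, L) = S + 1 = 1 + S)
H = 180 (H = -90*(-2) = 180)
M(B) = -6 - 90*B (M(B) = -6 + 3*(-15*(B + B)) = -6 + 3*(-30*B) = -6 - 90*B)
y(h) = -7*h (y(h) = (1 - 1) - 7*h = 0 - 7*h = -7*h)
y(-905)/M(H) = (-7*(-905))/(-6 - 90*180) = 6335/(-6 - 16200) = 6335/(-16206) = 6335*(-1/16206) = -6335/16206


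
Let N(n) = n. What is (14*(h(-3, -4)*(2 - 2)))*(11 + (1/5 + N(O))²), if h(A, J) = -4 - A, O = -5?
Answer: 0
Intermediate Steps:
(14*(h(-3, -4)*(2 - 2)))*(11 + (1/5 + N(O))²) = (14*((-4 - 1*(-3))*(2 - 2)))*(11 + (1/5 - 5)²) = (14*((-4 + 3)*0))*(11 + (⅕ - 5)²) = (14*(-1*0))*(11 + (-24/5)²) = (14*0)*(11 + 576/25) = 0*(851/25) = 0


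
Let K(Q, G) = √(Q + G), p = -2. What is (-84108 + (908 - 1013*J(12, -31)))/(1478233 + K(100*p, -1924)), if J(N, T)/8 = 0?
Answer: -122988985600/2185172804413 + 499200*I*√59/2185172804413 ≈ -0.056283 + 1.7547e-6*I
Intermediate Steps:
J(N, T) = 0 (J(N, T) = 8*0 = 0)
K(Q, G) = √(G + Q)
(-84108 + (908 - 1013*J(12, -31)))/(1478233 + K(100*p, -1924)) = (-84108 + (908 - 1013*0))/(1478233 + √(-1924 + 100*(-2))) = (-84108 + (908 + 0))/(1478233 + √(-1924 - 200)) = (-84108 + 908)/(1478233 + √(-2124)) = -83200/(1478233 + 6*I*√59)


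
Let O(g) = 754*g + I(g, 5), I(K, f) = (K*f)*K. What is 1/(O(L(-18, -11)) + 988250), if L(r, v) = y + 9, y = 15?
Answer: 1/1009226 ≈ 9.9086e-7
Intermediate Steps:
I(K, f) = f*K²
L(r, v) = 24 (L(r, v) = 15 + 9 = 24)
O(g) = 5*g² + 754*g (O(g) = 754*g + 5*g² = 5*g² + 754*g)
1/(O(L(-18, -11)) + 988250) = 1/(24*(754 + 5*24) + 988250) = 1/(24*(754 + 120) + 988250) = 1/(24*874 + 988250) = 1/(20976 + 988250) = 1/1009226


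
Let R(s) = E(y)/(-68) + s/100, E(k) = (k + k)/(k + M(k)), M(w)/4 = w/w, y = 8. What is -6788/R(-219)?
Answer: 34618800/11269 ≈ 3072.0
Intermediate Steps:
M(w) = 4 (M(w) = 4*(w/w) = 4*1 = 4)
E(k) = 2*k/(4 + k) (E(k) = (k + k)/(k + 4) = (2*k)/(4 + k) = 2*k/(4 + k))
R(s) = -1/51 + s/100 (R(s) = (2*8/(4 + 8))/(-68) + s/100 = (2*8/12)*(-1/68) + s*(1/100) = (2*8*(1/12))*(-1/68) + s/100 = (4/3)*(-1/68) + s/100 = -1/51 + s/100)
-6788/R(-219) = -6788/(-1/51 + (1/100)*(-219)) = -6788/(-1/51 - 219/100) = -6788/(-11269/5100) = -6788*(-5100/11269) = 34618800/11269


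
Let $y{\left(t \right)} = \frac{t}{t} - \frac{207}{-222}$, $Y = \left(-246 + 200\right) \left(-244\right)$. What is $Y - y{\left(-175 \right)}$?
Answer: $\frac{830433}{74} \approx 11222.0$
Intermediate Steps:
$Y = 11224$ ($Y = \left(-46\right) \left(-244\right) = 11224$)
$y{\left(t \right)} = \frac{143}{74}$ ($y{\left(t \right)} = 1 - - \frac{69}{74} = 1 + \frac{69}{74} = \frac{143}{74}$)
$Y - y{\left(-175 \right)} = 11224 - \frac{143}{74} = \frac{830433}{74}$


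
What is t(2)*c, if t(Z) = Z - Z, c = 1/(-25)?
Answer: 0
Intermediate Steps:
c = -1/25 ≈ -0.040000
t(Z) = 0
t(2)*c = 0*(-1/25) = 0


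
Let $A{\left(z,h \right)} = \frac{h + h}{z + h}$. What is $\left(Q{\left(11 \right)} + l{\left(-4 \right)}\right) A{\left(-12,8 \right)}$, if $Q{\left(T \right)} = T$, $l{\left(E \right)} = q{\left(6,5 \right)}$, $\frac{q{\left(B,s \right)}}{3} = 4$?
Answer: $-92$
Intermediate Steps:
$q{\left(B,s \right)} = 12$ ($q{\left(B,s \right)} = 3 \cdot 4 = 12$)
$l{\left(E \right)} = 12$
$A{\left(z,h \right)} = \frac{2 h}{h + z}$
$\left(Q{\left(11 \right)} + l{\left(-4 \right)}\right) A{\left(-12,8 \right)} = \left(11 + 12\right) 2 \cdot 8 \frac{1}{8 - 12} = 23 \cdot 2 \cdot 8 \frac{1}{-4} = 23 \cdot 2 \cdot 8 \left(- \frac{1}{4}\right) = 23 \left(-4\right) = -92$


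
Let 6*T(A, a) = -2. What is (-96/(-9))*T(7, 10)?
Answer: -32/9 ≈ -3.5556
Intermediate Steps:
T(A, a) = -⅓ (T(A, a) = (⅙)*(-2) = -⅓)
(-96/(-9))*T(7, 10) = -96/(-9)*(-⅓) = -96*(-⅑)*(-⅓) = (32/3)*(-⅓) = -32/9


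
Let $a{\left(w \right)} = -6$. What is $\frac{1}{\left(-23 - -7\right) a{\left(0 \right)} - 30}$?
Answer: $\frac{1}{66} \approx 0.015152$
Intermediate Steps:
$\frac{1}{\left(-23 - -7\right) a{\left(0 \right)} - 30} = \frac{1}{\left(-23 - -7\right) \left(-6\right) - 30} = \frac{1}{\left(-23 + 7\right) \left(-6\right) - 30} = \frac{1}{\left(-16\right) \left(-6\right) - 30} = \frac{1}{96 - 30} = \frac{1}{66}$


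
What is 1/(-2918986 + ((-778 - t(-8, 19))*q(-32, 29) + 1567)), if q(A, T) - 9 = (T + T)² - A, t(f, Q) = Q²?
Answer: -1/6795714 ≈ -1.4715e-7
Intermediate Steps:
q(A, T) = 9 - A + 4*T² (q(A, T) = 9 + ((T + T)² - A) = 9 + ((2*T)² - A) = 9 + (4*T² - A) = 9 + (-A + 4*T²) = 9 - A + 4*T²)
1/(-2918986 + ((-778 - t(-8, 19))*q(-32, 29) + 1567)) = 1/(-2918986 + ((-778 - 1*19²)*(9 - 1*(-32) + 4*29²) + 1567)) = 1/(-2918986 + ((-778 - 1*361)*(9 + 32 + 4*841) + 1567)) = 1/(-2918986 + ((-778 - 361)*(9 + 32 + 3364) + 1567)) = 1/(-2918986 + (-1139*3405 + 1567)) = 1/(-2918986 + (-3878295 + 1567)) = 1/(-2918986 - 3876728) = 1/(-6795714) = -1/6795714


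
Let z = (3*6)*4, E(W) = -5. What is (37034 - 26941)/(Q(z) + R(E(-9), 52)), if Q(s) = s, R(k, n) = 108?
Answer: 10093/180 ≈ 56.072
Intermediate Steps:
z = 72 (z = 18*4 = 72)
(37034 - 26941)/(Q(z) + R(E(-9), 52)) = (37034 - 26941)/(72 + 108) = 10093/180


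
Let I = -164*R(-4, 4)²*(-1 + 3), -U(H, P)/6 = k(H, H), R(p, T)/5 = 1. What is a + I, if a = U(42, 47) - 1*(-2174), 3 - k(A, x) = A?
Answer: -5792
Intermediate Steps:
k(A, x) = 3 - A
R(p, T) = 5 (R(p, T) = 5*1 = 5)
U(H, P) = -18 + 6*H (U(H, P) = -6*(3 - H) = -18 + 6*H)
a = 2408 (a = (-18 + 6*42) - 1*(-2174) = (-18 + 252) + 2174 = 234 + 2174 = 2408)
I = -8200 (I = -164*5²*(-1 + 3) = -4100*2 = -164*50 = -8200)
a + I = 2408 - 8200 = -5792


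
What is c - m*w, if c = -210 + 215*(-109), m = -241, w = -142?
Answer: -57867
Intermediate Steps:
c = -23645 (c = -210 - 23435 = -23645)
c - m*w = -23645 - (-241)*(-142) = -23645 - 1*34222 = -23645 - 34222 = -57867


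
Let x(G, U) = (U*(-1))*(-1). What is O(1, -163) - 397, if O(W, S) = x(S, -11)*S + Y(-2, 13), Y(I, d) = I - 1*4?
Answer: 1390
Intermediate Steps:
Y(I, d) = -4 + I (Y(I, d) = I - 4 = -4 + I)
x(G, U) = U (x(G, U) = -U*(-1) = U)
O(W, S) = -6 - 11*S (O(W, S) = -11*S + (-4 - 2) = -11*S - 6 = -6 - 11*S)
O(1, -163) - 397 = (-6 - 11*(-163)) - 397 = (-6 + 1793) - 397 = 1787 - 397 = 1390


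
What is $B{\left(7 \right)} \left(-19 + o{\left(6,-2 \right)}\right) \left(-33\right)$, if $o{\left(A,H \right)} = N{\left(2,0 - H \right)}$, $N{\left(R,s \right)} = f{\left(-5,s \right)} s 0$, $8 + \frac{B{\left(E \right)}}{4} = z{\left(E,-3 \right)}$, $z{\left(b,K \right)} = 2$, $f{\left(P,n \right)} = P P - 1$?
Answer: $-15048$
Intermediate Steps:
$f{\left(P,n \right)} = -1 + P^{2}$ ($f{\left(P,n \right)} = P^{2} - 1 = -1 + P^{2}$)
$B{\left(E \right)} = -24$ ($B{\left(E \right)} = -32 + 4 \cdot 2 = -32 + 8 = -24$)
$N{\left(R,s \right)} = 0$ ($N{\left(R,s \right)} = \left(-1 + \left(-5\right)^{2}\right) s 0 = \left(-1 + 25\right) s 0 = 24 s 0 = 0$)
$o{\left(A,H \right)} = 0$
$B{\left(7 \right)} \left(-19 + o{\left(6,-2 \right)}\right) \left(-33\right) = - 24 \left(-19 + 0\right) \left(-33\right) = \left(-24\right) \left(-19\right) \left(-33\right) = 456 \left(-33\right) = -15048$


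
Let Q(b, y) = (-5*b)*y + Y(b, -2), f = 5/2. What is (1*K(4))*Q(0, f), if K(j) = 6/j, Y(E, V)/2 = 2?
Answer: 6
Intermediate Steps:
Y(E, V) = 4 (Y(E, V) = 2*2 = 4)
f = 5/2 (f = 5*(½) = 5/2 ≈ 2.5000)
Q(b, y) = 4 - 5*b*y (Q(b, y) = (-5*b)*y + 4 = -5*b*y + 4 = 4 - 5*b*y)
(1*K(4))*Q(0, f) = (1*(6/4))*(4 - 5*0*5/2) = (1*(6*(¼)))*(4 + 0) = (1*(3/2))*4 = (3/2)*4 = 6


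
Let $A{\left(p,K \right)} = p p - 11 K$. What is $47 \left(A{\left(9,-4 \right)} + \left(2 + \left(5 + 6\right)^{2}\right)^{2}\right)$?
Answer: $716938$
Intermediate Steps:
$A{\left(p,K \right)} = p^{2} - 11 K$
$47 \left(A{\left(9,-4 \right)} + \left(2 + \left(5 + 6\right)^{2}\right)^{2}\right) = 47 \left(\left(9^{2} - -44\right) + \left(2 + \left(5 + 6\right)^{2}\right)^{2}\right) = 47 \left(\left(81 + 44\right) + \left(2 + 11^{2}\right)^{2}\right) = 47 \left(125 + \left(2 + 121\right)^{2}\right) = 47 \left(125 + 123^{2}\right) = 47 \left(125 + 15129\right) = 47 \cdot 15254 = 716938$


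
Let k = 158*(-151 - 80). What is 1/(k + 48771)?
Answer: 1/12273 ≈ 8.1480e-5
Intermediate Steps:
k = -36498 (k = 158*(-231) = -36498)
1/(k + 48771) = 1/(-36498 + 48771) = 1/12273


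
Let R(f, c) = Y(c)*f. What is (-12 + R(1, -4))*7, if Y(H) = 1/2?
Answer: -161/2 ≈ -80.500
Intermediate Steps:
Y(H) = ½
R(f, c) = f/2
(-12 + R(1, -4))*7 = (-12 + (½)*1)*7 = (-12 + ½)*7 = -23/2*7 = -161/2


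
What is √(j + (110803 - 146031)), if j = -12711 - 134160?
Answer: I*√182099 ≈ 426.73*I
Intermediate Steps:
j = -146871
√(j + (110803 - 146031)) = √(-146871 + (110803 - 146031)) = √(-146871 - 35228) = √(-182099) = I*√182099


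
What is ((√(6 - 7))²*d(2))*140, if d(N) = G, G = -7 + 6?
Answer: 140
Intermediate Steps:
G = -1
d(N) = -1
((√(6 - 7))²*d(2))*140 = ((√(6 - 7))²*(-1))*140 = ((√(-1))²*(-1))*140 = (I²*(-1))*140 = -1*(-1)*140 = 1*140 = 140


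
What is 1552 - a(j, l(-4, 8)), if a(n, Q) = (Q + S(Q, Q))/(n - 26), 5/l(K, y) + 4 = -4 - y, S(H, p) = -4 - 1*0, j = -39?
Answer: 1614011/1040 ≈ 1551.9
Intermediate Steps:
S(H, p) = -4 (S(H, p) = -4 + 0 = -4)
l(K, y) = 5/(-8 - y) (l(K, y) = 5/(-4 + (-4 - y)) = 5/(-8 - y))
a(n, Q) = (-4 + Q)/(-26 + n) (a(n, Q) = (Q - 4)/(n - 26) = (-4 + Q)/(-26 + n))
1552 - a(j, l(-4, 8)) = 1552 - (-4 - 5/(8 + 8))/(-26 - 39) = 1552 - (-4 - 5/16)/(-65) = 1552 - (-1)*(-4 - 5*1/16)/65 = 1552 - (-1)*(-4 - 5/16)/65 = 1552 - (-1)*(-69)/(65*16) = 1552 - 1*69/1040 = 1552 - 69/1040 = 1614011/1040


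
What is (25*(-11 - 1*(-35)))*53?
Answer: 31800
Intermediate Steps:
(25*(-11 - 1*(-35)))*53 = (25*(-11 + 35))*53 = (25*24)*53 = 600*53 = 31800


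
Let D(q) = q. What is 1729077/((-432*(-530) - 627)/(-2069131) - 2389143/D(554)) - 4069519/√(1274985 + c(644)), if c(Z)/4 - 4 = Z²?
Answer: -660679499812066/1647858780405 - 4069519*√2933945/2933945 ≈ -2776.8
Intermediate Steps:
c(Z) = 16 + 4*Z²
1729077/((-432*(-530) - 627)/(-2069131) - 2389143/D(554)) - 4069519/√(1274985 + c(644)) = 1729077/((-432*(-530) - 627)/(-2069131) - 2389143/554) - 4069519/√(1274985 + (16 + 4*644²)) = 1729077/((228960 - 627)*(-1/2069131) - 2389143*1/554) - 4069519/√(1274985 + (16 + 4*414736)) = 1729077/(228333*(-1/2069131) - 2389143/554) - 4069519/√(1274985 + (16 + 1658944)) = 1729077/(-228333/2069131 - 2389143/554) - 4069519/√(1274985 + 1658960) = 1729077/(-4943576341215/1146298574) - 4069519*√2933945/2933945 = 1729077*(-1146298574/4943576341215) - 4069519*√2933945/2933945 = -660679499812066/1647858780405 - 4069519*√2933945/2933945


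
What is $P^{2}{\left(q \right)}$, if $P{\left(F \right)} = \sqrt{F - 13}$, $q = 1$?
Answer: $-12$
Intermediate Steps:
$P{\left(F \right)} = \sqrt{-13 + F}$
$P^{2}{\left(q \right)} = \left(\sqrt{-13 + 1}\right)^{2} = \left(\sqrt{-12}\right)^{2} = \left(2 i \sqrt{3}\right)^{2} = -12$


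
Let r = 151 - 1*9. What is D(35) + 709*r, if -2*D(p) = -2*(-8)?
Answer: 100670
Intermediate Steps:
D(p) = -8 (D(p) = -(-1)*(-8) = -½*16 = -8)
r = 142 (r = 151 - 9 = 142)
D(35) + 709*r = -8 + 709*142 = -8 + 100678 = 100670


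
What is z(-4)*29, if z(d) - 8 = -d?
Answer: 348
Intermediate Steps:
z(d) = 8 - d
z(-4)*29 = (8 - 1*(-4))*29 = (8 + 4)*29 = 12*29 = 348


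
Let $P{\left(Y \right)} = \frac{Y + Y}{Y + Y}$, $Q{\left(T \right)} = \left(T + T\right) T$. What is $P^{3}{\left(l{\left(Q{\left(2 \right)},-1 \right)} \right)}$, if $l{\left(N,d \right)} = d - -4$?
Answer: $1$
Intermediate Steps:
$Q{\left(T \right)} = 2 T^{2}$ ($Q{\left(T \right)} = 2 T T = 2 T^{2}$)
$l{\left(N,d \right)} = 4 + d$ ($l{\left(N,d \right)} = d + 4 = 4 + d$)
$P{\left(Y \right)} = 1$ ($P{\left(Y \right)} = \frac{2 Y}{2 Y} = 2 Y \frac{1}{2 Y} = 1$)
$P^{3}{\left(l{\left(Q{\left(2 \right)},-1 \right)} \right)} = 1^{3} = 1$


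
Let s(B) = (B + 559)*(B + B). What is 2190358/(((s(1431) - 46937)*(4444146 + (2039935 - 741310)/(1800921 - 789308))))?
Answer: 116620769866/1336527794457226131 ≈ 8.7256e-8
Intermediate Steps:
s(B) = 2*B*(559 + B) (s(B) = (559 + B)*(2*B) = 2*B*(559 + B))
2190358/(((s(1431) - 46937)*(4444146 + (2039935 - 741310)/(1800921 - 789308)))) = 2190358/(((2*1431*(559 + 1431) - 46937)*(4444146 + (2039935 - 741310)/(1800921 - 789308)))) = 2190358/(((2*1431*1990 - 46937)*(4444146 + 1298625/1011613))) = 2190358/(((5695380 - 46937)*(4444146 + 1298625*(1/1011613)))) = 2190358/((5648443*(4444146 + 1298625/1011613))) = 2190358/((5648443*(4495757166123/1011613))) = 2190358/(25394028094687296489/1011613) = 2190358*(1011613/25394028094687296489) = 116620769866/1336527794457226131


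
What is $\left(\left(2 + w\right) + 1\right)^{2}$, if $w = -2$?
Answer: $1$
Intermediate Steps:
$\left(\left(2 + w\right) + 1\right)^{2} = \left(\left(2 - 2\right) + 1\right)^{2} = \left(0 + 1\right)^{2} = 1^{2} = 1$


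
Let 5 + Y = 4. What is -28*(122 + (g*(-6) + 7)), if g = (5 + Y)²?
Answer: -924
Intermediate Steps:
Y = -1 (Y = -5 + 4 = -1)
g = 16 (g = (5 - 1)² = 4² = 16)
-28*(122 + (g*(-6) + 7)) = -28*(122 + (16*(-6) + 7)) = -28*(122 + (-96 + 7)) = -28*(122 - 89) = -28*33 = -924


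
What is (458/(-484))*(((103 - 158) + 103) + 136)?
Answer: -21068/121 ≈ -174.12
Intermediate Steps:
(458/(-484))*(((103 - 158) + 103) + 136) = (458*(-1/484))*((-55 + 103) + 136) = -229*(48 + 136)/242 = -229/242*184 = -21068/121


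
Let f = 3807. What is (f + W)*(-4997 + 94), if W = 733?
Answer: -22259620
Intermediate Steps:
(f + W)*(-4997 + 94) = (3807 + 733)*(-4997 + 94) = 4540*(-4903) = -22259620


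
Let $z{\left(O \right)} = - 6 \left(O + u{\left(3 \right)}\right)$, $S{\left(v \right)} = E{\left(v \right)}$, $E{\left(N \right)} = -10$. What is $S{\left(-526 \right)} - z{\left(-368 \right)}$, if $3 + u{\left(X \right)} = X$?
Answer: $-2218$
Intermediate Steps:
$S{\left(v \right)} = -10$
$u{\left(X \right)} = -3 + X$
$z{\left(O \right)} = - 6 O$ ($z{\left(O \right)} = - 6 \left(O + \left(-3 + 3\right)\right) = - 6 \left(O + 0\right) = - 6 O$)
$S{\left(-526 \right)} - z{\left(-368 \right)} = -10 - \left(-6\right) \left(-368\right) = -10 - 2208 = -2218$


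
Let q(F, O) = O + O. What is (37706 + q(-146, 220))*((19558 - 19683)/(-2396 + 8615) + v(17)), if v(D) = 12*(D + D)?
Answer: 96785061142/6219 ≈ 1.5563e+7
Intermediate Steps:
v(D) = 24*D (v(D) = 12*(2*D) = 24*D)
q(F, O) = 2*O
(37706 + q(-146, 220))*((19558 - 19683)/(-2396 + 8615) + v(17)) = (37706 + 2*220)*((19558 - 19683)/(-2396 + 8615) + 24*17) = (37706 + 440)*(-125/6219 + 408) = 38146*(-125*1/6219 + 408) = 38146*(-125/6219 + 408) = 38146*(2537227/6219) = 96785061142/6219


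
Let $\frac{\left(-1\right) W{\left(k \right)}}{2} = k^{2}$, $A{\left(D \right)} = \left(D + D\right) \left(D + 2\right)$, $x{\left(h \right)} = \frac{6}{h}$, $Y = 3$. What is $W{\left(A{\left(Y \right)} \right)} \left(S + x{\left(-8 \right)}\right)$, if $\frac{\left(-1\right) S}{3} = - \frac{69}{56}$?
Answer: $- \frac{37125}{7} \approx -5303.6$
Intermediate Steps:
$A{\left(D \right)} = 2 D \left(2 + D\right)$
$W{\left(k \right)} = - 2 k^{2}$
$S = \frac{207}{56}$ ($S = - 3 \left(- \frac{69}{56}\right) = - 3 \left(\left(-69\right) \frac{1}{56}\right) = \left(-3\right) \left(- \frac{69}{56}\right) = \frac{207}{56} \approx 3.6964$)
$W{\left(A{\left(Y \right)} \right)} \left(S + x{\left(-8 \right)}\right) = - 2 \left(2 \cdot 3 \left(2 + 3\right)\right)^{2} \left(\frac{207}{56} + \frac{6}{-8}\right) = - 2 \left(2 \cdot 3 \cdot 5\right)^{2} \left(\frac{207}{56} + 6 \left(- \frac{1}{8}\right)\right) = - 2 \cdot 30^{2} \left(\frac{207}{56} - \frac{3}{4}\right) = \left(-2\right) 900 \cdot \frac{165}{56} = \left(-1800\right) \frac{165}{56} = - \frac{37125}{7}$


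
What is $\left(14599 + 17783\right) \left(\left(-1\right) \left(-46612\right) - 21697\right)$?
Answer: $806797530$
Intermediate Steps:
$\left(14599 + 17783\right) \left(\left(-1\right) \left(-46612\right) - 21697\right) = 32382 \left(46612 - 21697\right) = 32382 \cdot 24915 = 806797530$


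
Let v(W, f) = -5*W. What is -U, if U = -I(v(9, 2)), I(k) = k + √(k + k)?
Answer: -45 + 3*I*√10 ≈ -45.0 + 9.4868*I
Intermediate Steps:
I(k) = k + √2*√k (I(k) = k + √(2*k) = k + √2*√k)
U = 45 - 3*I*√10 (U = -(-5*9 + √2*√(-5*9)) = -(-45 + √2*√(-45)) = -(-45 + √2*(3*I*√5)) = -(-45 + 3*I*√10) = 45 - 3*I*√10 ≈ 45.0 - 9.4868*I)
-U = -(45 - 3*I*√10) = -45 + 3*I*√10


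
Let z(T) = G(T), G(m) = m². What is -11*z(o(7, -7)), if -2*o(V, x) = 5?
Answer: -275/4 ≈ -68.750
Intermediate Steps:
o(V, x) = -5/2 (o(V, x) = -½*5 = -5/2)
z(T) = T²
-11*z(o(7, -7)) = -11*(-5/2)² = -11*25/4 = -275/4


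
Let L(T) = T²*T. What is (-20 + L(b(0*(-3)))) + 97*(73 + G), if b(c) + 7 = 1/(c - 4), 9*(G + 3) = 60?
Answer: 1350833/192 ≈ 7035.6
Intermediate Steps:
G = 11/3 (G = -3 + (⅑)*60 = -3 + 20/3 = 11/3 ≈ 3.6667)
b(c) = -7 + 1/(-4 + c) (b(c) = -7 + 1/(c - 4) = -7 + 1/(-4 + c))
L(T) = T³
(-20 + L(b(0*(-3)))) + 97*(73 + G) = (-20 + ((29 - 0*(-3))/(-4 + 0*(-3)))³) + 97*(73 + 11/3) = (-20 + ((29 - 7*0)/(-4 + 0))³) + 97*(230/3) = (-20 + ((29 + 0)/(-4))³) + 22310/3 = (-20 + (-¼*29)³) + 22310/3 = (-20 + (-29/4)³) + 22310/3 = (-20 - 24389/64) + 22310/3 = -25669/64 + 22310/3 = 1350833/192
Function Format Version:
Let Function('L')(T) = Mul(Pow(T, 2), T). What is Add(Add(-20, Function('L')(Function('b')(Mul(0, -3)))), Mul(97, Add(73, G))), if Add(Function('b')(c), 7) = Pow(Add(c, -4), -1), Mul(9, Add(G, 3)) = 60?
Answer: Rational(1350833, 192) ≈ 7035.6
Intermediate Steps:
G = Rational(11, 3) (G = Add(-3, Mul(Rational(1, 9), 60)) = Add(-3, Rational(20, 3)) = Rational(11, 3) ≈ 3.6667)
Function('b')(c) = Add(-7, Pow(Add(-4, c), -1)) (Function('b')(c) = Add(-7, Pow(Add(c, -4), -1)) = Add(-7, Pow(Add(-4, c), -1)))
Function('L')(T) = Pow(T, 3)
Add(Add(-20, Function('L')(Function('b')(Mul(0, -3)))), Mul(97, Add(73, G))) = Add(Add(-20, Pow(Mul(Pow(Add(-4, Mul(0, -3)), -1), Add(29, Mul(-7, Mul(0, -3)))), 3)), Mul(97, Add(73, Rational(11, 3)))) = Add(Add(-20, Pow(Mul(Pow(Add(-4, 0), -1), Add(29, Mul(-7, 0))), 3)), Mul(97, Rational(230, 3))) = Add(Add(-20, Pow(Mul(Pow(-4, -1), Add(29, 0)), 3)), Rational(22310, 3)) = Add(Add(-20, Pow(Mul(Rational(-1, 4), 29), 3)), Rational(22310, 3)) = Add(Add(-20, Pow(Rational(-29, 4), 3)), Rational(22310, 3)) = Add(Add(-20, Rational(-24389, 64)), Rational(22310, 3)) = Add(Rational(-25669, 64), Rational(22310, 3)) = Rational(1350833, 192)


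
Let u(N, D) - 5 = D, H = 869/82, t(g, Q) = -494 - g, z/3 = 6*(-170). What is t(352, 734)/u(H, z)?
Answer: 18/65 ≈ 0.27692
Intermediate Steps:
z = -3060 (z = 3*(6*(-170)) = 3*(-1020) = -3060)
H = 869/82 (H = 869*(1/82) = 869/82 ≈ 10.598)
u(N, D) = 5 + D
t(352, 734)/u(H, z) = (-494 - 1*352)/(5 - 3060) = (-494 - 352)/(-3055) = -846*(-1/3055) = 18/65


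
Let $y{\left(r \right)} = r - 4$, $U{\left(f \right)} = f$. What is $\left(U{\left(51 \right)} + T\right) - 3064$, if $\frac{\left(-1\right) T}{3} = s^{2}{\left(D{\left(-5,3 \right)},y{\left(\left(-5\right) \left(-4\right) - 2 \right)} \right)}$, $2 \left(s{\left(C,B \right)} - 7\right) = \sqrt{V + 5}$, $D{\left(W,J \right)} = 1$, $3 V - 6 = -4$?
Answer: $- \frac{12657}{4} - 7 \sqrt{51} \approx -3214.2$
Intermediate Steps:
$V = \frac{2}{3}$ ($V = 2 + \frac{1}{3} \left(-4\right) = 2 - \frac{4}{3} = \frac{2}{3} \approx 0.66667$)
$y{\left(r \right)} = -4 + r$
$s{\left(C,B \right)} = 7 + \frac{\sqrt{51}}{6}$ ($s{\left(C,B \right)} = 7 + \frac{\sqrt{\frac{2}{3} + 5}}{2} = 7 + \frac{\sqrt{\frac{17}{3}}}{2} = 7 + \frac{\frac{1}{3} \sqrt{51}}{2} = 7 + \frac{\sqrt{51}}{6}$)
$T = - 3 \left(7 + \frac{\sqrt{51}}{6}\right)^{2} \approx -201.24$
$\left(U{\left(51 \right)} + T\right) - 3064 = \left(51 - \frac{\left(42 + \sqrt{51}\right)^{2}}{12}\right) - 3064 = -3013 - \frac{\left(42 + \sqrt{51}\right)^{2}}{12}$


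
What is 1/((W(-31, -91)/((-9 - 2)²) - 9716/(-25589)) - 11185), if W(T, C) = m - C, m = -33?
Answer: -3096269/34629108967 ≈ -8.9412e-5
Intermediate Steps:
W(T, C) = -33 - C
1/((W(-31, -91)/((-9 - 2)²) - 9716/(-25589)) - 11185) = 1/(((-33 - 1*(-91))/((-9 - 2)²) - 9716/(-25589)) - 11185) = 1/(((-33 + 91)/((-11)²) - 9716*(-1/25589)) - 11185) = 1/((58/121 + 9716/25589) - 11185) = 1/(2659798/3096269 - 11185) = 1/(-34629108967/3096269) = -3096269/34629108967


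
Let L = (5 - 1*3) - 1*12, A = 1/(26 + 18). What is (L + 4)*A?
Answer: -3/22 ≈ -0.13636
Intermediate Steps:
A = 1/44 ≈ 0.022727
L = -10 (L = (5 - 3) - 12 = 2 - 12 = -10)
(L + 4)*A = (-10 + 4)*(1/44) = -6*1/44 = -3/22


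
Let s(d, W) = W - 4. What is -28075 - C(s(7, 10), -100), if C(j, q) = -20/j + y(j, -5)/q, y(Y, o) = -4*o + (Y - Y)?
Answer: -421072/15 ≈ -28071.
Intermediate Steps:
y(Y, o) = -4*o (y(Y, o) = -4*o + 0 = -4*o)
s(d, W) = -4 + W
C(j, q) = -20/j + 20/q (C(j, q) = -20/j + (-4*(-5))/q = -20/j + 20/q)
-28075 - C(s(7, 10), -100) = -28075 - (-20/(-4 + 10) + 20/(-100)) = -28075 - (-20/6 + 20*(-1/100)) = -28075 - (-20*⅙ - ⅕) = -28075 - (-10/3 - ⅕) = -28075 - 1*(-53/15) = -28075 + 53/15 = -421072/15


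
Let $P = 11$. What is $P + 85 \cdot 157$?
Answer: $13356$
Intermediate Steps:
$P + 85 \cdot 157 = 11 + 85 \cdot 157 = 11 + 13345 = 13356$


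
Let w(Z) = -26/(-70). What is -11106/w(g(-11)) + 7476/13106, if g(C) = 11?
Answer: -2547168036/85189 ≈ -29900.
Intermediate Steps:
w(Z) = 13/35 (w(Z) = -26*(-1/70) = 13/35)
-11106/w(g(-11)) + 7476/13106 = -11106/13/35 + 7476/13106 = -11106*35/13 + 7476*(1/13106) = -388710/13 + 3738/6553 = -2547168036/85189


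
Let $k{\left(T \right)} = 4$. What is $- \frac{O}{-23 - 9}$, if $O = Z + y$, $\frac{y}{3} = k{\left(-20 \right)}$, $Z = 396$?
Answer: $\frac{51}{4} \approx 12.75$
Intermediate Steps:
$y = 12$ ($y = 3 \cdot 4 = 12$)
$O = 408$ ($O = 396 + 12 = 408$)
$- \frac{O}{-23 - 9} = - \frac{408}{-23 - 9} = - \frac{408}{-32} = - \frac{408 \left(-1\right)}{32} = \left(-1\right) \left(- \frac{51}{4}\right) = \frac{51}{4}$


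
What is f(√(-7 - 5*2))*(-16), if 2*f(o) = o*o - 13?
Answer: 240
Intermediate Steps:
f(o) = -13/2 + o²/2 (f(o) = (o*o - 13)/2 = (o² - 13)/2 = (-13 + o²)/2 = -13/2 + o²/2)
f(√(-7 - 5*2))*(-16) = (-13/2 + (√(-7 - 5*2))²/2)*(-16) = (-13/2 + (√(-7 - 10))²/2)*(-16) = (-13/2 + (√(-17))²/2)*(-16) = (-13/2 + (I*√17)²/2)*(-16) = (-13/2 + (½)*(-17))*(-16) = (-13/2 - 17/2)*(-16) = -15*(-16) = 240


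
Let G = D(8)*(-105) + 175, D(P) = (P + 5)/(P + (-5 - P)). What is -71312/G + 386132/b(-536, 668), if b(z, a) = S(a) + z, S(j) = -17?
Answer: -1896631/2212 ≈ -857.43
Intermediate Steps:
D(P) = -1 - P/5 (D(P) = (5 + P)/(-5) = (5 + P)*(-⅕) = -1 - P/5)
G = 448 (G = (-1 - ⅕*8)*(-105) + 175 = (-1 - 8/5)*(-105) + 175 = -13/5*(-105) + 175 = 273 + 175 = 448)
b(z, a) = -17 + z
-71312/G + 386132/b(-536, 668) = -71312/448 + 386132/(-17 - 536) = -71312*1/448 + 386132/(-553) = -4457/28 + 386132*(-1/553) = -4457/28 - 386132/553 = -1896631/2212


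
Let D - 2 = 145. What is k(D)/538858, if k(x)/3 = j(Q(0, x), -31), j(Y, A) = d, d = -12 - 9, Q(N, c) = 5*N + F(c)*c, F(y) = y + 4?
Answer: -63/538858 ≈ -0.00011691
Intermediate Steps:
D = 147 (D = 2 + 145 = 147)
F(y) = 4 + y
Q(N, c) = 5*N + c*(4 + c) (Q(N, c) = 5*N + (4 + c)*c = 5*N + c*(4 + c))
d = -21
j(Y, A) = -21
k(x) = -63 (k(x) = 3*(-21) = -63)
k(D)/538858 = -63/538858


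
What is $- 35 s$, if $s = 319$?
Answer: $-11165$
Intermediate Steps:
$- 35 s = \left(-35\right) 319 = -11165$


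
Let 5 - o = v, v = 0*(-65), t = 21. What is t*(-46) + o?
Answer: -961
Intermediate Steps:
v = 0
o = 5 (o = 5 - 1*0 = 5 + 0 = 5)
t*(-46) + o = 21*(-46) + 5 = -966 + 5 = -961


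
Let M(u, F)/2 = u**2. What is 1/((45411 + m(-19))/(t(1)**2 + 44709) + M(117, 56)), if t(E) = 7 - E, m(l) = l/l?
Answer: 44745/1225074022 ≈ 3.6524e-5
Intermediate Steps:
m(l) = 1
M(u, F) = 2*u**2
1/((45411 + m(-19))/(t(1)**2 + 44709) + M(117, 56)) = 1/((45411 + 1)/((7 - 1*1)**2 + 44709) + 2*117**2) = 1/(45412/((7 - 1)**2 + 44709) + 2*13689) = 1/(45412/(6**2 + 44709) + 27378) = 1/(45412/(36 + 44709) + 27378) = 1/(45412/44745 + 27378) = 1/(1225074022/44745) = 44745/1225074022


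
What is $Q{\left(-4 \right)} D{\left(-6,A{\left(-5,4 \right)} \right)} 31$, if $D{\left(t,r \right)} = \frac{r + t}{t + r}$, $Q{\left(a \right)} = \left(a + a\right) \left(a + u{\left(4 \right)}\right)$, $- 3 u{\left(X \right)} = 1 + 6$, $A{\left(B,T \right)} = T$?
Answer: $\frac{4712}{3} \approx 1570.7$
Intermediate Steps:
$u{\left(X \right)} = - \frac{7}{3}$ ($u{\left(X \right)} = - \frac{1 + 6}{3} = \left(- \frac{1}{3}\right) 7 = - \frac{7}{3}$)
$Q{\left(a \right)} = 2 a \left(- \frac{7}{3} + a\right)$ ($Q{\left(a \right)} = \left(a + a\right) \left(a - \frac{7}{3}\right) = 2 a \left(- \frac{7}{3} + a\right)$)
$D{\left(t,r \right)} = 1$ ($D{\left(t,r \right)} = \frac{r + t}{r + t} = 1$)
$Q{\left(-4 \right)} D{\left(-6,A{\left(-5,4 \right)} \right)} 31 = \frac{2}{3} \left(-4\right) \left(-7 + 3 \left(-4\right)\right) 1 \cdot 31 = \frac{2}{3} \left(-4\right) \left(-7 - 12\right) 1 \cdot 31 = \frac{2}{3} \left(-4\right) \left(-19\right) 1 \cdot 31 = \frac{152}{3} \cdot 1 \cdot 31 = \frac{152}{3} \cdot 31 = \frac{4712}{3}$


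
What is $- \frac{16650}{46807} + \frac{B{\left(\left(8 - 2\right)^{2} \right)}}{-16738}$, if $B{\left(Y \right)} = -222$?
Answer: $- \frac{134148273}{391727783} \approx -0.34245$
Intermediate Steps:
$- \frac{16650}{46807} + \frac{B{\left(\left(8 - 2\right)^{2} \right)}}{-16738} = - \frac{16650}{46807} - \frac{222}{-16738} = \left(-16650\right) \frac{1}{46807} - - \frac{111}{8369} = - \frac{16650}{46807} + \frac{111}{8369} = - \frac{134148273}{391727783}$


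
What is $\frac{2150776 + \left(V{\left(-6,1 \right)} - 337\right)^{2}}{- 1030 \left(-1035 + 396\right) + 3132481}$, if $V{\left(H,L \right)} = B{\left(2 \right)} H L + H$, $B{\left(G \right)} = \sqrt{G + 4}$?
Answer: $\frac{2268641}{3790651} + \frac{4116 \sqrt{6}}{3790651} \approx 0.60114$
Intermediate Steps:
$B{\left(G \right)} = \sqrt{4 + G}$
$V{\left(H,L \right)} = H + H L \sqrt{6}$ ($V{\left(H,L \right)} = \sqrt{4 + 2} H L + H = \sqrt{6} H L + H = H \sqrt{6} L + H = H L \sqrt{6} + H = H + H L \sqrt{6}$)
$\frac{2150776 + \left(V{\left(-6,1 \right)} - 337\right)^{2}}{- 1030 \left(-1035 + 396\right) + 3132481} = \frac{2150776 + \left(- 6 \left(1 + 1 \sqrt{6}\right) - 337\right)^{2}}{- 1030 \left(-1035 + 396\right) + 3132481} = \frac{2150776 + \left(- 6 \left(1 + \sqrt{6}\right) - 337\right)^{2}}{\left(-1030\right) \left(-639\right) + 3132481} = \frac{2150776 + \left(\left(-6 - 6 \sqrt{6}\right) - 337\right)^{2}}{658170 + 3132481} = \frac{2150776 + \left(-343 - 6 \sqrt{6}\right)^{2}}{3790651} = \left(2150776 + \left(-343 - 6 \sqrt{6}\right)^{2}\right) \frac{1}{3790651} = \frac{2150776}{3790651} + \frac{\left(-343 - 6 \sqrt{6}\right)^{2}}{3790651}$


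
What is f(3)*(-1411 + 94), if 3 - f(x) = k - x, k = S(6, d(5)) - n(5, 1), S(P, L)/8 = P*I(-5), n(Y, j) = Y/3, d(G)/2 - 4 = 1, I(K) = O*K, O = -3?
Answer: 938143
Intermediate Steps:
I(K) = -3*K
d(G) = 10 (d(G) = 8 + 2*1 = 8 + 2 = 10)
n(Y, j) = Y/3 (n(Y, j) = Y*(⅓) = Y/3)
S(P, L) = 120*P (S(P, L) = 8*(P*(-3*(-5))) = 8*(P*15) = 8*(15*P) = 120*P)
k = 2155/3 (k = 120*6 - 5/3 = 720 - 1*5/3 = 720 - 5/3 = 2155/3 ≈ 718.33)
f(x) = -2146/3 + x (f(x) = 3 - (2155/3 - x) = 3 + (-2155/3 + x) = -2146/3 + x)
f(3)*(-1411 + 94) = (-2146/3 + 3)*(-1411 + 94) = -2137/3*(-1317) = 938143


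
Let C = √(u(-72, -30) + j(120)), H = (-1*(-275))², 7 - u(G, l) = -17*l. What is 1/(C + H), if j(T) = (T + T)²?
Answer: 75625/5719083528 - √57097/5719083528 ≈ 1.3181e-5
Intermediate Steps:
u(G, l) = 7 + 17*l (u(G, l) = 7 - (-17)*l = 7 + 17*l)
j(T) = 4*T² (j(T) = (2*T)² = 4*T²)
H = 75625 (H = 275² = 75625)
C = √57097 (C = √((7 + 17*(-30)) + 4*120²) = √((7 - 510) + 4*14400) = √(-503 + 57600) = √57097 ≈ 238.95)
1/(C + H) = 1/(√57097 + 75625) = 1/(75625 + √57097)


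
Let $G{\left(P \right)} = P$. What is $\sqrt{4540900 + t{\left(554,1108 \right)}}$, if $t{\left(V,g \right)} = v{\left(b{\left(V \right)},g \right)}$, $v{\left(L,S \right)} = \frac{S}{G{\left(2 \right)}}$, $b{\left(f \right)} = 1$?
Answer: $3 \sqrt{504606} \approx 2131.1$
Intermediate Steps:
$v{\left(L,S \right)} = \frac{S}{2}$
$t{\left(V,g \right)} = \frac{g}{2}$
$\sqrt{4540900 + t{\left(554,1108 \right)}} = \sqrt{4540900 + \frac{1}{2} \cdot 1108} = \sqrt{4540900 + 554} = \sqrt{4541454} = 3 \sqrt{504606}$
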